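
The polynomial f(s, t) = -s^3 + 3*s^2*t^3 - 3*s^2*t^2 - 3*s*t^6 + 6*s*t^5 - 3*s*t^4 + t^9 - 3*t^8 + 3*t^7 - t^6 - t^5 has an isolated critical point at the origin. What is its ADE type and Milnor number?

Type E_8, Milnor number mu = 8.

The Hessian of f at 0 has rank 0. Corank 2; j^3 = -s^3 is a perfect cube, so E-series; the 5-jet and mu = 8 give E_8.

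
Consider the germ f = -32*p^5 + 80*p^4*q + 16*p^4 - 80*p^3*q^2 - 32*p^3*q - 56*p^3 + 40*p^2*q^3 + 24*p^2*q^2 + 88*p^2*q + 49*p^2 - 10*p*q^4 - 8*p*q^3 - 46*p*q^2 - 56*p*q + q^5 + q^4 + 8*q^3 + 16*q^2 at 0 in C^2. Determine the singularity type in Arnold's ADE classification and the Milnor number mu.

Type A_4, Milnor number mu = 4.

The Hessian of f at 0 is [[98, -56], [-56, 32]] with rank 1, so corank 1. A Groebner basis of the Jacobian ideal J(f) in C{p,q} is {-16807*p/4 + q^3 + 49*q^2/4 + 2401*q, p^2 - 14*p - 2*q^2/7 + 8*q, p*q - 49*p/4 - 15*q^2/28 + 7*q}; counting standard monomials gives mu = 4. Corank 1: A-series; mu = 4 gives A_4.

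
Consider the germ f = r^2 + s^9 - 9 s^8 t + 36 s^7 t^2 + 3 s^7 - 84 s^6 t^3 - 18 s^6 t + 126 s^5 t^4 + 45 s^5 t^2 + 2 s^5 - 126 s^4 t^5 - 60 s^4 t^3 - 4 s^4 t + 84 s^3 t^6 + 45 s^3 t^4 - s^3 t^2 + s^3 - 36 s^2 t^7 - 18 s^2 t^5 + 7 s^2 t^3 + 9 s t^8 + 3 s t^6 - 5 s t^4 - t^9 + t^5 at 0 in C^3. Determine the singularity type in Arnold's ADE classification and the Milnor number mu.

The Hessian of f at 0 is [[0, 0, 0], [0, 0, 0], [0, 0, 2]] with rank 1, so corank 2. A Groebner basis of the Jacobian ideal J(f) in C{s,t,r} is {-s^2/2 + s*t^3, -2*s^2 + t^4, s^3, s^2*t, r}; counting standard monomials gives mu = 8. Corank 2; j^3 = s^3 is a perfect cube, so E-series; the 5-jet and mu = 8 give E_8.

Type E_8, Milnor number mu = 8.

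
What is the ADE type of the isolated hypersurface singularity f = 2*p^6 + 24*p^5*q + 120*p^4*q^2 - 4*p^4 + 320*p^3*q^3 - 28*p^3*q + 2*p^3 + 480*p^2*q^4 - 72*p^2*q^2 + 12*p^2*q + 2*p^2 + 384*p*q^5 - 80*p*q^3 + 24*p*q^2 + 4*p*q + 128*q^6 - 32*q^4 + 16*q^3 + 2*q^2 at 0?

A_2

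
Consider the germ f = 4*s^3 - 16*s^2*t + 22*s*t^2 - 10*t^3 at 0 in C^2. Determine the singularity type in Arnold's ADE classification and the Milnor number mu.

Type D4, Milnor number mu = 4.

The Hessian of f at 0 has rank 0. Corank 2; j^3 = 2*(s - t)*(2*s^2 - 6*s*t + 5*t^2) splits into three distinct lines over C (the quadratic factor has nonzero discriminant), so D_4.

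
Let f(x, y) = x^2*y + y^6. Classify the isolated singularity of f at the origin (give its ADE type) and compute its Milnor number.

The Hessian of f at 0 has rank 0. Corank 2; j^3 = x^2*y has shape L^2 M (L != M), so D-series; mu = 7 gives D_7.

Type D_{7}, Milnor number mu = 7.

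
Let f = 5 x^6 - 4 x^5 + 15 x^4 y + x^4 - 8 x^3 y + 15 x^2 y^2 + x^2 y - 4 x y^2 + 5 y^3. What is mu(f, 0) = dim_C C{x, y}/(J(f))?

4

The Hessian of f at 0 has rank 0. Corank 2; j^3 = y*(x^2 - 4*x*y + 5*y^2) splits into three distinct lines over C (the quadratic factor has nonzero discriminant), so D_4.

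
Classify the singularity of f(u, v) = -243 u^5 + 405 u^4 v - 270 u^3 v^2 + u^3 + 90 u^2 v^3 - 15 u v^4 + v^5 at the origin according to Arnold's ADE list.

The Hessian of f at 0 has rank 0. Corank 2; j^3 = u^3 is a perfect cube, so E-series; the 5-jet and mu = 8 give E_8.

E_{8}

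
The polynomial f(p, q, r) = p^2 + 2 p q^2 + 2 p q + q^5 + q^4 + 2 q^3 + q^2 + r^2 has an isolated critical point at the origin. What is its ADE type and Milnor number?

The Hessian of f at 0 is [[2, 2, 0], [2, 2, 0], [0, 0, 2]] with rank 2, so corank 1. A Groebner basis of the Jacobian ideal J(f) in C{p,q,r} is {p^2 + 2*p*q - p - q, p + q^2 + q, r}; counting standard monomials gives mu = 4. Corank 1: A-series; mu = 4 gives A_4.

Type A_4, Milnor number mu = 4.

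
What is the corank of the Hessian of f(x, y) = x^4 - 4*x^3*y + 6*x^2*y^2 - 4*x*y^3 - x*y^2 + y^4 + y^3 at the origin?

The Hessian at 0 is [[0, 0], [0, 0]] of rank 0; hence corank 2.

2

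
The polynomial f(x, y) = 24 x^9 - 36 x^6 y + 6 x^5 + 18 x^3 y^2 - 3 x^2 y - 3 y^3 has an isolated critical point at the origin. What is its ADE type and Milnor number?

The Hessian of f at 0 has rank 0. Corank 2; j^3 = -3*y*(x^2 + y^2) splits into three distinct lines over C (the quadratic factor has nonzero discriminant), so D_4.

Type D_{4}, Milnor number mu = 4.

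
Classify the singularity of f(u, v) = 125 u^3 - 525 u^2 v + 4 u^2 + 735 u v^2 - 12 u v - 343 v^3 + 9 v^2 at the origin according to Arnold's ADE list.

A2

The Hessian of f at 0 is [[8, -12], [-12, 18]] with rank 1, so corank 1. A Groebner basis of the Jacobian ideal J(f) in C{u,v} is {v^2, u - 3*v/2}; counting standard monomials gives mu = 2. Corank 1: A-series; mu = 2 gives A_2.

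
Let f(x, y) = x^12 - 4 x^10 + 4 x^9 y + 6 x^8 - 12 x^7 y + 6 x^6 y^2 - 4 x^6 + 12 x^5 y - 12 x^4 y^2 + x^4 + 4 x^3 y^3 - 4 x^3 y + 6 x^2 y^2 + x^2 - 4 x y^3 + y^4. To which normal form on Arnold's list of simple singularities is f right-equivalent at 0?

The Hessian of f at 0 is [[2, 0], [0, 0]] with rank 1, so corank 1. A Groebner basis of the Jacobian ideal J(f) in C{x,y} is {y^3, x}; counting standard monomials gives mu = 3. Corank 1: A-series; mu = 3 gives A_3.

A_{3}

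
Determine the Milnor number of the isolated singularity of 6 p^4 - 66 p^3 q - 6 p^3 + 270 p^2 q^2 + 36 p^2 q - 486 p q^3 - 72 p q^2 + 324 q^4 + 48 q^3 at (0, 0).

The Hessian of f at 0 has rank 0. Corank 2; j^3 = -6*(p - 2*q)^3 is a perfect cube, so E-series; the 4-jet and mu = 7 give E_7.

7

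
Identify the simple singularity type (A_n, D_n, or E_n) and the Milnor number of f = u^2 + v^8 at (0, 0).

Type A7, Milnor number mu = 7.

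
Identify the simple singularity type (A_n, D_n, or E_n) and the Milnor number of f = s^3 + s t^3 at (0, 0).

The Hessian of f at 0 has rank 0. Corank 2; j^3 = s^3 is a perfect cube, so E-series; the 4-jet and mu = 7 give E_7.

Type E7, Milnor number mu = 7.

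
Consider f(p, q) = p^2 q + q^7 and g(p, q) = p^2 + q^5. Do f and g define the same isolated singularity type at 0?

The Hessian of f at 0 is [[0, 0], [0, 0]] with rank 0, so corank 2. A Groebner basis of the Jacobian ideal J(f) in C{p,q} is {p^2/7 + q^6, p^3, p*q}; counting standard monomials gives mu = 8. Corank 2; j^3 = p^2*q has shape L^2 M (L != M), so D-series; mu = 8 gives D_8. The Hessian of g at 0 is [[2, 0], [0, 0]] with rank 1, so corank 1. A Groebner basis of the Jacobian ideal J(g) in C{p,q} is {q^4, p}; counting standard monomials gives mu = 4. Corank 1: A-series; mu = 4 gives A_4. f is D_8 but g is A_4, hence not right-equivalent.

No.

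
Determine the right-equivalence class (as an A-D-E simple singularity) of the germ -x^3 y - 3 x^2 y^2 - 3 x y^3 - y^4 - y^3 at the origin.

E_7

The Hessian of f at 0 is [[0, 0], [0, 0]] with rank 0, so corank 2. A Groebner basis of the Jacobian ideal J(f) in C{x,y} is {x^3 - 3*x*y^2 + 3*y^2, x^2*y + 2*x*y^2, y^3}; counting standard monomials gives mu = 7. Corank 2; j^3 = -y^3 is a perfect cube, so E-series; the 4-jet and mu = 7 give E_7.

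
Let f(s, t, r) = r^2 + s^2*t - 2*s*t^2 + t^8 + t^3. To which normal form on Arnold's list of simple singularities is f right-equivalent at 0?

The Hessian of f at 0 has rank 1. Corank 2; j^3 = t*(s - t)^2 has shape L^2 M (L != M), so D-series; mu = 9 gives D_9.

D_9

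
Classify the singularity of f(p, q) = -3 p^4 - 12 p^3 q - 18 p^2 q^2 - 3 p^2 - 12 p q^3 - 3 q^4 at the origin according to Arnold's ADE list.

The Hessian of f at 0 has rank 1. Corank 1: A-series; mu = 3 gives A_3.

A_3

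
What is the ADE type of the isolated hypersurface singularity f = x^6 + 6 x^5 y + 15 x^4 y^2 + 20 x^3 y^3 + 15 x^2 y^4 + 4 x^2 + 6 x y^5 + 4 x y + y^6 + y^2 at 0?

A_5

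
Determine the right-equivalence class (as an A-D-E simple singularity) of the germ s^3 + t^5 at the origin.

E8

The Hessian of f at 0 has rank 0. Corank 2; j^3 = s^3 is a perfect cube, so E-series; the 5-jet and mu = 8 give E_8.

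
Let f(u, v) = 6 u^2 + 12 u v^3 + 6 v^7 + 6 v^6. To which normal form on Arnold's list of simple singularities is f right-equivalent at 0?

A6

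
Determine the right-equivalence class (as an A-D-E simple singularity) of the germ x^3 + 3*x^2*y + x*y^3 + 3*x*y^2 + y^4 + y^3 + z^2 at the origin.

E_7

The Hessian of f at 0 has rank 1. Corank 2; j^3 = (x + y)^3 is a perfect cube, so E-series; the 4-jet and mu = 7 give E_7.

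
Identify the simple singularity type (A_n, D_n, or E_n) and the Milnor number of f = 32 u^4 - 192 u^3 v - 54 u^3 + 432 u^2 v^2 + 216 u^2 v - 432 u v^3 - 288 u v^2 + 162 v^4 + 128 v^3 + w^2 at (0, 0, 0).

Type E_{6}, Milnor number mu = 6.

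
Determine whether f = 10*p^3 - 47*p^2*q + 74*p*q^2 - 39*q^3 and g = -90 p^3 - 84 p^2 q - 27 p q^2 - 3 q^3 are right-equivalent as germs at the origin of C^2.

The Hessian of f at 0 has rank 0. Corank 2; j^3 = (2*p - 3*q)*(5*p^2 - 16*p*q + 13*q^2) splits into three distinct lines over C (the quadratic factor has nonzero discriminant), so D_4. The Hessian of g at 0 has rank 0. Corank 2; j^3 = -3*(3*p + q)*(10*p^2 + 6*p*q + q^2) splits into three distinct lines over C (the quadratic factor has nonzero discriminant), so D_4. Both have type D_4, hence right-equivalent.

Yes.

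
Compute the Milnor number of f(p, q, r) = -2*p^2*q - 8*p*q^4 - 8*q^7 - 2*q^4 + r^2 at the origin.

The Hessian of f at 0 has rank 1. Corank 2; j^3 = -2*p^2*q has shape L^2 M (L != M), so D-series; mu = 5 gives D_5.

5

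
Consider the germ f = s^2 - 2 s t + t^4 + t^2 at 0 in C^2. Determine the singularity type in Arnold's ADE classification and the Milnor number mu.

The Hessian of f at 0 is [[2, -2], [-2, 2]] with rank 1, so corank 1. A Groebner basis of the Jacobian ideal J(f) in C{s,t} is {t^3, s - t}; counting standard monomials gives mu = 3. Corank 1: A-series; mu = 3 gives A_3.

Type A_3, Milnor number mu = 3.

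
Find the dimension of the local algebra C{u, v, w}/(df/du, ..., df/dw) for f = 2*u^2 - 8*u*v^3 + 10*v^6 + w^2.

5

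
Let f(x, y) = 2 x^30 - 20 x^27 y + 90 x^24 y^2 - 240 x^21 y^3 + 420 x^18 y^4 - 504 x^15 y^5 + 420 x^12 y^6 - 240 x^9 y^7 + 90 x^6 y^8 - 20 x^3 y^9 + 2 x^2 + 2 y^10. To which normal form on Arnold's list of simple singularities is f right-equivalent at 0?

A_{9}

The Hessian of f at 0 has rank 1. Corank 1: A-series; mu = 9 gives A_9.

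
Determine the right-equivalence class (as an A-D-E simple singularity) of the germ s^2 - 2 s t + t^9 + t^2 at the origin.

A_{8}

The Hessian of f at 0 has rank 1. Corank 1: A-series; mu = 8 gives A_8.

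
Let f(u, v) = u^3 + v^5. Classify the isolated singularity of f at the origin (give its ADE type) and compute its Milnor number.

Type E_8, Milnor number mu = 8.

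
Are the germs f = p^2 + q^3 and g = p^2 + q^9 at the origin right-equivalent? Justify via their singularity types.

The Hessian of f at 0 has rank 1. Corank 1: A-series; mu = 2 gives A_2. The Hessian of g at 0 has rank 1. Corank 1: A-series; mu = 8 gives A_8. f is A_2 but g is A_8, hence not right-equivalent.

No.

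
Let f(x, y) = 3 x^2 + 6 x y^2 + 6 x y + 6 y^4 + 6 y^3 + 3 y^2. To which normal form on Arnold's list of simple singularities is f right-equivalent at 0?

The Hessian of f at 0 has rank 1. Corank 1: A-series; mu = 3 gives A_3.

A_3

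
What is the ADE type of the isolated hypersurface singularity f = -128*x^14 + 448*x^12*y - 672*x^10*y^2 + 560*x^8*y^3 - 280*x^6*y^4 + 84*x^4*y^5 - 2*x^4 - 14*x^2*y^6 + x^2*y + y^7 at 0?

The Hessian of f at 0 has rank 0. Corank 2; j^3 = x^2*y has shape L^2 M (L != M), so D-series; mu = 8 gives D_8.

D_8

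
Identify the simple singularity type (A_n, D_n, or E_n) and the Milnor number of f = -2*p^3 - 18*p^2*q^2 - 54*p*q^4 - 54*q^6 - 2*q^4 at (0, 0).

The Hessian of f at 0 is [[0, 0], [0, 0]] with rank 0, so corank 2. A Groebner basis of the Jacobian ideal J(f) in C{p,q} is {p^3, p^2*q, p^2/6 + p*q^2, q^3}; counting standard monomials gives mu = 6. Corank 2; j^3 = -2*p^3 is a perfect cube, so E-series; the 4-jet and mu = 6 give E_6.

Type E6, Milnor number mu = 6.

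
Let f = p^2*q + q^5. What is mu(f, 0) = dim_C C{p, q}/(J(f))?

6

The Hessian of f at 0 is [[0, 0], [0, 0]] with rank 0, so corank 2. A Groebner basis of the Jacobian ideal J(f) in C{p,q} is {p^2/5 + q^4, p^3, p*q}; counting standard monomials gives mu = 6. Corank 2; j^3 = p^2*q has shape L^2 M (L != M), so D-series; mu = 6 gives D_6.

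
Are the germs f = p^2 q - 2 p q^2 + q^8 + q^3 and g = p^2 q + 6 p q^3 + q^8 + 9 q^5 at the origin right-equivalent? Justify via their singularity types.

Yes.

The Hessian of f at 0 is [[0, 0], [0, 0]] with rank 0, so corank 2. A Groebner basis of the Jacobian ideal J(f) in C{p,q} is {p^2/8 + q^7 - q^2/8, p^3 - q^3, p*q - q^2}; counting standard monomials gives mu = 9. Corank 2; j^3 = q*(p - q)^2 has shape L^2 M (L != M), so D-series; mu = 9 gives D_9. The Hessian of g at 0 is [[0, 0], [0, 0]] with rank 0, so corank 2. A Groebner basis of the Jacobian ideal J(g) in C{p,q} is {p^4, p^3*q - 27*p^2/8 - 81*p*q^2/8, p^3/3 + p^2*q^2, p*q/3 + q^3}; counting standard monomials gives mu = 9. Corank 2; j^3 = p^2*q has shape L^2 M (L != M), so D-series; mu = 9 gives D_9. Both have type D_9, hence right-equivalent.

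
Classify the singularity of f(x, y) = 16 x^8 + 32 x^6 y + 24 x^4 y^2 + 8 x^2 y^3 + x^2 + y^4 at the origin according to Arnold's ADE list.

A_{3}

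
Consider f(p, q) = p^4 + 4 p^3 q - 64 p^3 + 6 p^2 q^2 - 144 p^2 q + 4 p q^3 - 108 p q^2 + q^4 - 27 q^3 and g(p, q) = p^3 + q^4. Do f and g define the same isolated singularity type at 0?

The Hessian of f at 0 is [[0, 0], [0, 0]] with rank 0, so corank 2. A Groebner basis of the Jacobian ideal J(f) in C{p,q} is {q^4, p*q^2 + 5*q^3/6, p^2 + 3*p*q/2 + 9*q^2/16}; counting standard monomials gives mu = 6. Corank 2; j^3 = -(4*p + 3*q)^3 is a perfect cube, so E-series; the 4-jet and mu = 6 give E_6. The Hessian of g at 0 is [[0, 0], [0, 0]] with rank 0, so corank 2. A Groebner basis of the Jacobian ideal J(g) in C{p,q} is {q^3, p^2}; counting standard monomials gives mu = 6. Corank 2; j^3 = p^3 is a perfect cube, so E-series; the 4-jet and mu = 6 give E_6. Both have type E_6, hence right-equivalent.

Yes.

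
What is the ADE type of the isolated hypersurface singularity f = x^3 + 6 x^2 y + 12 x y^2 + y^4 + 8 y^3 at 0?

The Hessian of f at 0 has rank 0. Corank 2; j^3 = (x + 2*y)^3 is a perfect cube, so E-series; the 4-jet and mu = 6 give E_6.

E_{6}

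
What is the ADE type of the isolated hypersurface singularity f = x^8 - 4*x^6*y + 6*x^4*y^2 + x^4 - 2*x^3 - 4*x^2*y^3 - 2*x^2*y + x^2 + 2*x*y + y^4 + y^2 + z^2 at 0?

A_3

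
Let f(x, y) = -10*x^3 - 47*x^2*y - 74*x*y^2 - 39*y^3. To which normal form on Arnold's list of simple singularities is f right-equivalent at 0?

D_4

The Hessian of f at 0 has rank 0. Corank 2; j^3 = -(2*x + 3*y)*(5*x^2 + 16*x*y + 13*y^2) splits into three distinct lines over C (the quadratic factor has nonzero discriminant), so D_4.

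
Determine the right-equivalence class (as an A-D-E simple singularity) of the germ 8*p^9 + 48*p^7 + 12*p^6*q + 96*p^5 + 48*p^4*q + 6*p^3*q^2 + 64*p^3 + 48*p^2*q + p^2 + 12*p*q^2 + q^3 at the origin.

A_{2}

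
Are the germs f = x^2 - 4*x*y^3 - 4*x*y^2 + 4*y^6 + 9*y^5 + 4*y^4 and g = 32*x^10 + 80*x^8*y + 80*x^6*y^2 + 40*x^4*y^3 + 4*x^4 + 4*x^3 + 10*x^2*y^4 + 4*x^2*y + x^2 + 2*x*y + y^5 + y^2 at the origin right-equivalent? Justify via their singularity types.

The Hessian of f at 0 has rank 1. Corank 1: A-series; mu = 4 gives A_4. The Hessian of g at 0 has rank 1. Corank 1: A-series; mu = 4 gives A_4. Both have type A_4, hence right-equivalent.

Yes.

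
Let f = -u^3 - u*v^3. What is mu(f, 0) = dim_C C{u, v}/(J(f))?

The Hessian of f at 0 has rank 0. Corank 2; j^3 = -u^3 is a perfect cube, so E-series; the 4-jet and mu = 7 give E_7.

7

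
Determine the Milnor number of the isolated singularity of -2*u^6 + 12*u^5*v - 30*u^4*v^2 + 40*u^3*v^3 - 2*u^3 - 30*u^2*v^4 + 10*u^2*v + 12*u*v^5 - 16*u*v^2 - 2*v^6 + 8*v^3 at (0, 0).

The Hessian of f at 0 has rank 0. Corank 2; j^3 = -2*(u - 2*v)^2*(u - v) has shape L^2 M (L != M), so D-series; mu = 7 gives D_7.

7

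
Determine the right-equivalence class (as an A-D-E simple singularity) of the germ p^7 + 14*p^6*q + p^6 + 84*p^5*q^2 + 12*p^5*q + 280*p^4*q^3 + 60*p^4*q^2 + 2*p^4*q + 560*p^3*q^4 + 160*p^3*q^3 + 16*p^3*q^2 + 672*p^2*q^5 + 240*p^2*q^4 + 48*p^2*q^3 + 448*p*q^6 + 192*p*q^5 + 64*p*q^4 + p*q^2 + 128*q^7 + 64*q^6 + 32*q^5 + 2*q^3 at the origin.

The Hessian of f at 0 is [[0, 0], [0, 0]] with rank 0, so corank 2. A Groebner basis of the Jacobian ideal J(f) in C{p,q} is {p^4 + p*q + 2*q^2, p^2*q - q^2/6, p*q^2, q^3}; counting standard monomials gives mu = 7. Corank 2; j^3 = q^2*(p + 2*q) has shape L^2 M (L != M), so D-series; mu = 7 gives D_7.

D7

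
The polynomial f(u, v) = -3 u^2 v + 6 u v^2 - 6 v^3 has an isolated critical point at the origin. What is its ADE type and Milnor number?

The Hessian of f at 0 has rank 0. Corank 2; j^3 = -3*v*(u^2 - 2*u*v + 2*v^2) splits into three distinct lines over C (the quadratic factor has nonzero discriminant), so D_4.

Type D4, Milnor number mu = 4.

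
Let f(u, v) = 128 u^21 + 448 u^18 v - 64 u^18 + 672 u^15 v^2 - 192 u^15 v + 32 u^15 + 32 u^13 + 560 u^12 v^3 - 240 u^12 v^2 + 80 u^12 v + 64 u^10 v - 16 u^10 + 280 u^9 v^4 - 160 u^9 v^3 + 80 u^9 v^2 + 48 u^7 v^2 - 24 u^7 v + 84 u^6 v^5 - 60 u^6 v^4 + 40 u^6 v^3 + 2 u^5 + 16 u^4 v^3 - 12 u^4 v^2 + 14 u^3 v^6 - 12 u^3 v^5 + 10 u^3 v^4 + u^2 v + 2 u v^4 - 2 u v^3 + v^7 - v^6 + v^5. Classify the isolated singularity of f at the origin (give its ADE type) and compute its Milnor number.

Type D_{7}, Milnor number mu = 7.

The Hessian of f at 0 is [[0, 0], [0, 0]] with rank 0, so corank 2. A Groebner basis of the Jacobian ideal J(f) in C{u,v} is {u*v + v^4 - v^3, u^3, u^2*v + u^2/8 + u*v/8 - v^3/8, -u^2/8 + u*v^2 + 7*u*v/8 - 7*v^3/8}; counting standard monomials gives mu = 7. Corank 2; j^3 = u^2*v has shape L^2 M (L != M), so D-series; mu = 7 gives D_7.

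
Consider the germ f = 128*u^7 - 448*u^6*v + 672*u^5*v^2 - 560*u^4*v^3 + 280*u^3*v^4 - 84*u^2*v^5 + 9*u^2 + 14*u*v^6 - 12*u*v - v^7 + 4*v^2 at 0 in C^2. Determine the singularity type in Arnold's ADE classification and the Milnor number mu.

Type A6, Milnor number mu = 6.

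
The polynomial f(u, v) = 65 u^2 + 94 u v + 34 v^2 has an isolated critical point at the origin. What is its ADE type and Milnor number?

Type A1, Milnor number mu = 1.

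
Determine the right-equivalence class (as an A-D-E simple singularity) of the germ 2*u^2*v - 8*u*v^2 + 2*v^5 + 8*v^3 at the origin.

D_{6}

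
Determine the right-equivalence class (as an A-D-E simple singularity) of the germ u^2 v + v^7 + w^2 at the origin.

The Hessian of f at 0 is [[0, 0, 0], [0, 0, 0], [0, 0, 2]] with rank 1, so corank 2. A Groebner basis of the Jacobian ideal J(f) in C{u,v,w} is {u^2/7 + v^6, u^3, u*v, w}; counting standard monomials gives mu = 8. Corank 2; j^3 = u^2*v has shape L^2 M (L != M), so D-series; mu = 8 gives D_8.

D_8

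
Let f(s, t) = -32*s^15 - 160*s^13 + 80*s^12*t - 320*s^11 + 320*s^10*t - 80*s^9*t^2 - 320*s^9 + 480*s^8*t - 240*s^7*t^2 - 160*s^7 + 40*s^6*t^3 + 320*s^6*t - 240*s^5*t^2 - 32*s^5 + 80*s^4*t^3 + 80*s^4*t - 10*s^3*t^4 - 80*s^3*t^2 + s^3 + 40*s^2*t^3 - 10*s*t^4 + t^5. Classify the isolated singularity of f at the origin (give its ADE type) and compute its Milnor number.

The Hessian of f at 0 has rank 0. Corank 2; j^3 = s^3 is a perfect cube, so E-series; the 5-jet and mu = 8 give E_8.

Type E_8, Milnor number mu = 8.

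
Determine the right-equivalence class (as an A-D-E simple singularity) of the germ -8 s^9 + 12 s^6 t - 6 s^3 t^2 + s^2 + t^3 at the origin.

The Hessian of f at 0 is [[2, 0], [0, 0]] with rank 1, so corank 1. A Groebner basis of the Jacobian ideal J(f) in C{s,t} is {t^2, s}; counting standard monomials gives mu = 2. Corank 1: A-series; mu = 2 gives A_2.

A_{2}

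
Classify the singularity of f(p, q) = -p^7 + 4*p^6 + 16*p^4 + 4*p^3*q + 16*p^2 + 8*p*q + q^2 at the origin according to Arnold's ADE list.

A_{6}

The Hessian of f at 0 is [[32, 8], [8, 2]] with rank 1, so corank 1. A Groebner basis of the Jacobian ideal J(f) in C{p,q} is {-128*p*q + q^4 - 32*q^2, p*q^2 + 32*p/3 + q^3/6 + 8*q/3, p^2 + p*q/2 + q^2/16}; counting standard monomials gives mu = 6. Corank 1: A-series; mu = 6 gives A_6.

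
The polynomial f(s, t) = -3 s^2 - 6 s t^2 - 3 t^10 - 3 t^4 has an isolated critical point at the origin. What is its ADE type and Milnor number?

Type A_9, Milnor number mu = 9.

The Hessian of f at 0 has rank 1. Corank 1: A-series; mu = 9 gives A_9.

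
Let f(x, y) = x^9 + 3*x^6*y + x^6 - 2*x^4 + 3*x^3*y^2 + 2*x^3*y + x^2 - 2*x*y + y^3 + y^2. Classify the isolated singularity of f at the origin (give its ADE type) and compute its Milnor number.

Type A2, Milnor number mu = 2.

The Hessian of f at 0 is [[2, -2], [-2, 2]] with rank 1, so corank 1. A Groebner basis of the Jacobian ideal J(f) in C{x,y} is {y^2, x - y}; counting standard monomials gives mu = 2. Corank 1: A-series; mu = 2 gives A_2.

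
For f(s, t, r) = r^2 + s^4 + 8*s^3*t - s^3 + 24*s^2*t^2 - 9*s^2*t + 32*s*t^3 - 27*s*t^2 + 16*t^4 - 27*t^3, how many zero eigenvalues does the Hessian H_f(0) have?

2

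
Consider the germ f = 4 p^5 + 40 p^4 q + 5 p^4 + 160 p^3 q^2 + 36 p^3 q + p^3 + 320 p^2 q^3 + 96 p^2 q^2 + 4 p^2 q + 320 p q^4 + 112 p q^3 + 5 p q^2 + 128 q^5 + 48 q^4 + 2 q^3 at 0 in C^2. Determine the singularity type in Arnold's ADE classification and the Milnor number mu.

The Hessian of f at 0 is [[0, 0], [0, 0]] with rank 0, so corank 2. A Groebner basis of the Jacobian ideal J(f) in C{p,q} is {p*q^2 + p*q/2 + q^2/2, -p*q/2 + q^3 - q^2/2, p^2 + 4*p*q + 3*q^2}; counting standard monomials gives mu = 5. Corank 2; j^3 = (p + q)^2*(p + 2*q) has shape L^2 M (L != M), so D-series; mu = 5 gives D_5.

Type D_5, Milnor number mu = 5.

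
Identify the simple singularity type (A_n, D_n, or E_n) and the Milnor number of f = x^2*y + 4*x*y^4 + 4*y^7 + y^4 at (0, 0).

The Hessian of f at 0 is [[0, 0], [0, 0]] with rank 0, so corank 2. A Groebner basis of the Jacobian ideal J(f) in C{x,y} is {x^3, x^2/4 + y^3, x*y}; counting standard monomials gives mu = 5. Corank 2; j^3 = x^2*y has shape L^2 M (L != M), so D-series; mu = 5 gives D_5.

Type D_5, Milnor number mu = 5.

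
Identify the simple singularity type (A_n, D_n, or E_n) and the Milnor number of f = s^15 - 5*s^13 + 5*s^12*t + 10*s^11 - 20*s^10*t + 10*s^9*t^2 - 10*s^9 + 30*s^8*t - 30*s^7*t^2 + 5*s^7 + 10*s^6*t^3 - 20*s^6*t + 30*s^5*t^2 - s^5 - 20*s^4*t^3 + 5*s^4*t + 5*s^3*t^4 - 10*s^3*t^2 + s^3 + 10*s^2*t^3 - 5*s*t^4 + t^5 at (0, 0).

Type E_8, Milnor number mu = 8.

The Hessian of f at 0 has rank 0. Corank 2; j^3 = s^3 is a perfect cube, so E-series; the 5-jet and mu = 8 give E_8.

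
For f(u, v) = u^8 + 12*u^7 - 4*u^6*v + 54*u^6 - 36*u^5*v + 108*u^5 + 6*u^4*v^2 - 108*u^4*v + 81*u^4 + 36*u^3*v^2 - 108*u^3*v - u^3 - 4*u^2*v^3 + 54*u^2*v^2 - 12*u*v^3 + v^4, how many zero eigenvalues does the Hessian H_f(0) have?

Hessian at 0 has rank 0.

2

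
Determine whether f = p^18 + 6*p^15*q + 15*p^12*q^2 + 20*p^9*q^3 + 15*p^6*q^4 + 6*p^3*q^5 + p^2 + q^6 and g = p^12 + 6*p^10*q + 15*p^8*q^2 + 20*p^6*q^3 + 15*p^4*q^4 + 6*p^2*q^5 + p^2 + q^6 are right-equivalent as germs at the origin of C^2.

Yes.

The Hessian of f at 0 is [[2, 0], [0, 0]] with rank 1, so corank 1. A Groebner basis of the Jacobian ideal J(f) in C{p,q} is {q^5, p}; counting standard monomials gives mu = 5. Corank 1: A-series; mu = 5 gives A_5. The Hessian of g at 0 is [[2, 0], [0, 0]] with rank 1, so corank 1. A Groebner basis of the Jacobian ideal J(g) in C{p,q} is {q^5, p}; counting standard monomials gives mu = 5. Corank 1: A-series; mu = 5 gives A_5. Both have type A_5, hence right-equivalent.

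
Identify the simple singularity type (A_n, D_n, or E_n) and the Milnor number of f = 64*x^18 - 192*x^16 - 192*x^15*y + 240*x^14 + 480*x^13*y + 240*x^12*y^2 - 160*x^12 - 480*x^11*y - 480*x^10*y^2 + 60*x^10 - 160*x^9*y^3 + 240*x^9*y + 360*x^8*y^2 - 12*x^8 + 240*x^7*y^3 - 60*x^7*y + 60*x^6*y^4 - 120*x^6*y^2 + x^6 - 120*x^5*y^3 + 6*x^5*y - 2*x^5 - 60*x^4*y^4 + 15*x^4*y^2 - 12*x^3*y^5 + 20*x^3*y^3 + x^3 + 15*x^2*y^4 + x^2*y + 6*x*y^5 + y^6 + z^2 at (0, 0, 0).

Type D_7, Milnor number mu = 7.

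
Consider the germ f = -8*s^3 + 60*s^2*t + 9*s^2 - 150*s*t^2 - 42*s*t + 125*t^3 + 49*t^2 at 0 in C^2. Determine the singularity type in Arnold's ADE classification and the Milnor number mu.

The Hessian of f at 0 is [[18, -42], [-42, 98]] with rank 1, so corank 1. A Groebner basis of the Jacobian ideal J(f) in C{s,t} is {t^2, s - 7*t/3}; counting standard monomials gives mu = 2. Corank 1: A-series; mu = 2 gives A_2.

Type A_{2}, Milnor number mu = 2.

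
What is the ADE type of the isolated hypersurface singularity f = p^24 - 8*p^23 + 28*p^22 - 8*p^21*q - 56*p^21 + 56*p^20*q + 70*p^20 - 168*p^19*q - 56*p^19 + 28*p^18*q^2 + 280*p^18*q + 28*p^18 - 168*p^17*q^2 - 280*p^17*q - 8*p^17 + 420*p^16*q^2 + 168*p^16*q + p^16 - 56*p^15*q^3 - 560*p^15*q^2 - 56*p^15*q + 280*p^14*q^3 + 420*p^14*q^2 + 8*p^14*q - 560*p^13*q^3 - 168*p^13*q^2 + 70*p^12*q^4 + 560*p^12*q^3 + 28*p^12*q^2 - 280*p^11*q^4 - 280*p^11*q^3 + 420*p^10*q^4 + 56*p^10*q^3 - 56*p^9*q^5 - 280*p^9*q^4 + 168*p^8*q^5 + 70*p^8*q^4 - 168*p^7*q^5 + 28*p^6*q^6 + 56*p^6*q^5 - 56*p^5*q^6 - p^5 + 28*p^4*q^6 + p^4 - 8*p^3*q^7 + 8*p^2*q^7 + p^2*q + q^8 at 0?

D_9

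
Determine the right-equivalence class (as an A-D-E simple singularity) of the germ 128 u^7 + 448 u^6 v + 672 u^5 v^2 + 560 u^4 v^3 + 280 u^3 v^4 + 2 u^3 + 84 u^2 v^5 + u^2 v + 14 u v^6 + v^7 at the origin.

The Hessian of f at 0 has rank 0. Corank 2; j^3 = u^2*(2*u + v) has shape L^2 M (L != M), so D-series; mu = 8 gives D_8.

D_{8}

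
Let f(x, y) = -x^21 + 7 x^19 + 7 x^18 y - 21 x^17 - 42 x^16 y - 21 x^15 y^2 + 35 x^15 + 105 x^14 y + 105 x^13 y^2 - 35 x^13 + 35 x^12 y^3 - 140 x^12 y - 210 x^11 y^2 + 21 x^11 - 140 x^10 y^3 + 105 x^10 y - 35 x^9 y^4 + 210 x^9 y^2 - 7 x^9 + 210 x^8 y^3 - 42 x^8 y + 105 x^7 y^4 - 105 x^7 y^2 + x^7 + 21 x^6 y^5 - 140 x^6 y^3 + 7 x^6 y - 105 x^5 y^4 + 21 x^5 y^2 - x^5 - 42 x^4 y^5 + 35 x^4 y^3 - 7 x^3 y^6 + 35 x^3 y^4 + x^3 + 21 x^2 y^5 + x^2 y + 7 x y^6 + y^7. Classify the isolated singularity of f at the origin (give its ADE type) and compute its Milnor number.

Type D_{8}, Milnor number mu = 8.

The Hessian of f at 0 has rank 0. Corank 2; j^3 = x^2*(x + y) has shape L^2 M (L != M), so D-series; mu = 8 gives D_8.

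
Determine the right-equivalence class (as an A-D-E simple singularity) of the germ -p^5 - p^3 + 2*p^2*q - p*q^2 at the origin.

The Hessian of f at 0 has rank 0. Corank 2; j^3 = -p*(p - q)^2 has shape L^2 M (L != M), so D-series; mu = 6 gives D_6.

D_6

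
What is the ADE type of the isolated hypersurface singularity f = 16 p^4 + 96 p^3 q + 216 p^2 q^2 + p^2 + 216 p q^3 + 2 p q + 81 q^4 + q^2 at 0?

A_3

The Hessian of f at 0 is [[2, 2], [2, 2]] with rank 1, so corank 1. A Groebner basis of the Jacobian ideal J(f) in C{p,q} is {q^3, p + q}; counting standard monomials gives mu = 3. Corank 1: A-series; mu = 3 gives A_3.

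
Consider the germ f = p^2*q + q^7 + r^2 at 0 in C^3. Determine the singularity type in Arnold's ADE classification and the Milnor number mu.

Type D8, Milnor number mu = 8.

The Hessian of f at 0 has rank 1. Corank 2; j^3 = p^2*q has shape L^2 M (L != M), so D-series; mu = 8 gives D_8.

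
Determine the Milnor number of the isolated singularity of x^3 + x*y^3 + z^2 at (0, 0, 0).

The Hessian of f at 0 is [[0, 0, 0], [0, 0, 0], [0, 0, 2]] with rank 1, so corank 2. A Groebner basis of the Jacobian ideal J(f) in C{x,y,z} is {x^3, x*y^2, 3*x^2 + y^3, z}; counting standard monomials gives mu = 7. Corank 2; j^3 = x^3 is a perfect cube, so E-series; the 4-jet and mu = 7 give E_7.

7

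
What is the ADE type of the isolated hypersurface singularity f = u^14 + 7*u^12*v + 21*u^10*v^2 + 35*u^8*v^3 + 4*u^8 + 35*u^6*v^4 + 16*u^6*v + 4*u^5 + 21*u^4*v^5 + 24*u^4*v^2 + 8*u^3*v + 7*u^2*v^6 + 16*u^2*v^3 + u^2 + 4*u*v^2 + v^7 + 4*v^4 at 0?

A6

The Hessian of f at 0 has rank 1. Corank 1: A-series; mu = 6 gives A_6.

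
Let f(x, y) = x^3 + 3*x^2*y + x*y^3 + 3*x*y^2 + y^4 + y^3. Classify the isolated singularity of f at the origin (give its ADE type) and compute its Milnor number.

The Hessian of f at 0 has rank 0. Corank 2; j^3 = (x + y)^3 is a perfect cube, so E-series; the 4-jet and mu = 7 give E_7.

Type E7, Milnor number mu = 7.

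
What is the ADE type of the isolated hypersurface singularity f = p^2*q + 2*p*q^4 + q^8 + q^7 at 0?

The Hessian of f at 0 has rank 0. Corank 2; j^3 = p^2*q has shape L^2 M (L != M), so D-series; mu = 9 gives D_9.

D_9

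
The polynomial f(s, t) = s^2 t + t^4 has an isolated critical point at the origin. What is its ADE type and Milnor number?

Type D_5, Milnor number mu = 5.

The Hessian of f at 0 is [[0, 0], [0, 0]] with rank 0, so corank 2. A Groebner basis of the Jacobian ideal J(f) in C{s,t} is {s^3, s^2/4 + t^3, s*t}; counting standard monomials gives mu = 5. Corank 2; j^3 = s^2*t has shape L^2 M (L != M), so D-series; mu = 5 gives D_5.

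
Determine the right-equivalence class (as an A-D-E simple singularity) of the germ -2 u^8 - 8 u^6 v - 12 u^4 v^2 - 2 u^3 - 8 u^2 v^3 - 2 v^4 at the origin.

E_6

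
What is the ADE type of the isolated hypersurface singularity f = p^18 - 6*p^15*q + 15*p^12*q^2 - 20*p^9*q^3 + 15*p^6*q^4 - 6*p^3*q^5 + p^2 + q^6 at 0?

The Hessian of f at 0 is [[2, 0], [0, 0]] with rank 1, so corank 1. A Groebner basis of the Jacobian ideal J(f) in C{p,q} is {q^5, p}; counting standard monomials gives mu = 5. Corank 1: A-series; mu = 5 gives A_5.

A_5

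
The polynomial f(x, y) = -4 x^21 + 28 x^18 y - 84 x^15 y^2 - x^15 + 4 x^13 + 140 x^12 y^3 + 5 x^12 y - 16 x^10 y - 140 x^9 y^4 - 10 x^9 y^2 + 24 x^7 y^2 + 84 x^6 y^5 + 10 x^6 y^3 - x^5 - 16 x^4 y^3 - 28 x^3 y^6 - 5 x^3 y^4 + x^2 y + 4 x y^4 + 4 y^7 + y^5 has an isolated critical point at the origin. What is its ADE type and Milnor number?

Type D_6, Milnor number mu = 6.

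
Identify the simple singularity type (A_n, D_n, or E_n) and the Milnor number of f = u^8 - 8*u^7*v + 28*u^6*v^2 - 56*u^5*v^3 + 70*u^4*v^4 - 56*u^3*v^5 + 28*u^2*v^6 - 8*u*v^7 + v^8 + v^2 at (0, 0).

Type A7, Milnor number mu = 7.

The Hessian of f at 0 has rank 1. Corank 1: A-series; mu = 7 gives A_7.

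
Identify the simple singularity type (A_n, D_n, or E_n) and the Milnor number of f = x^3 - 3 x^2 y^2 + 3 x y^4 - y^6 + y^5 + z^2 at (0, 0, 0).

The Hessian of f at 0 has rank 1. Corank 2; j^3 = x^3 is a perfect cube, so E-series; the 5-jet and mu = 8 give E_8.

Type E8, Milnor number mu = 8.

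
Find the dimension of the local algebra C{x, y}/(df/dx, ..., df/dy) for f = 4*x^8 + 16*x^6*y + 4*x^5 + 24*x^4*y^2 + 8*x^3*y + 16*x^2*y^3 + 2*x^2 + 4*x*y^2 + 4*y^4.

3

The Hessian of f at 0 is [[4, 0], [0, 0]] with rank 1, so corank 1. A Groebner basis of the Jacobian ideal J(f) in C{x,y} is {x^2, x*y, x + y^2}; counting standard monomials gives mu = 3. Corank 1: A-series; mu = 3 gives A_3.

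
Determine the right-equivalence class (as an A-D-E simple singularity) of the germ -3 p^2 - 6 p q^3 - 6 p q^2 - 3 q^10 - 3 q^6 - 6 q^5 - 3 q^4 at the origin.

The Hessian of f at 0 has rank 1. Corank 1: A-series; mu = 9 gives A_9.

A9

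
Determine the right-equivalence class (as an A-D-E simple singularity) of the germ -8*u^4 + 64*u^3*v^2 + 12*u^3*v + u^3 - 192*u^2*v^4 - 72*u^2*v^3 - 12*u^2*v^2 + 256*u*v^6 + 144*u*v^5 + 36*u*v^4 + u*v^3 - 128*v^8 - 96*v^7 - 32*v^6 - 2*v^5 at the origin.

E_7

The Hessian of f at 0 has rank 0. Corank 2; j^3 = u^3 is a perfect cube, so E-series; the 4-jet and mu = 7 give E_7.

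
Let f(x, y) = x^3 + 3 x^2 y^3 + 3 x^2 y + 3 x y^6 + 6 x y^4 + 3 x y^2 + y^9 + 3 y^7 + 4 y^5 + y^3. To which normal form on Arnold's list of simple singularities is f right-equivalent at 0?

The Hessian of f at 0 has rank 0. Corank 2; j^3 = (x + y)^3 is a perfect cube, so E-series; the 5-jet and mu = 8 give E_8.

E_8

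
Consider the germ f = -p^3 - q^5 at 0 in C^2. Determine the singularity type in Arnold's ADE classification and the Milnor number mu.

Type E_8, Milnor number mu = 8.

The Hessian of f at 0 is [[0, 0], [0, 0]] with rank 0, so corank 2. A Groebner basis of the Jacobian ideal J(f) in C{p,q} is {q^4, p^2}; counting standard monomials gives mu = 8. Corank 2; j^3 = -p^3 is a perfect cube, so E-series; the 5-jet and mu = 8 give E_8.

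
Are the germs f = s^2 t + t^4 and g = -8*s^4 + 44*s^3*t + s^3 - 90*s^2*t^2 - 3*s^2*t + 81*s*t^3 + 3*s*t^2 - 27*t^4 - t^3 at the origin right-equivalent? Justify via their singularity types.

The Hessian of f at 0 has rank 0. Corank 2; j^3 = s^2*t has shape L^2 M (L != M), so D-series; mu = 5 gives D_5. The Hessian of g at 0 has rank 0. Corank 2; j^3 = (s - t)^3 is a perfect cube, so E-series; the 4-jet and mu = 7 give E_7. f is D_5 but g is E_7, hence not right-equivalent.

No.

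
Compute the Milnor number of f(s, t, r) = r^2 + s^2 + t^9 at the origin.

8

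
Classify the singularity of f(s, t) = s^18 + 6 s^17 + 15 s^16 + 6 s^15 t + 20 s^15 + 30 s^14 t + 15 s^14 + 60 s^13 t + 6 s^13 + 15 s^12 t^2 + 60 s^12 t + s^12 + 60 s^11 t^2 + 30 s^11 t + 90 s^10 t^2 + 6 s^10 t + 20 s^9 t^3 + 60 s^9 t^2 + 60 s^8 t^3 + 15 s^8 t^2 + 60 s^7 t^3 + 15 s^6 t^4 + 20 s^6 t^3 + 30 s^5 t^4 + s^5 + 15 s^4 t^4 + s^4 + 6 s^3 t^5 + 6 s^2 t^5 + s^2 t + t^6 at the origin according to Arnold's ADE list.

D_7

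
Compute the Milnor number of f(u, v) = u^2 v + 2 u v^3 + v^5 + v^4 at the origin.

The Hessian of f at 0 has rank 0. Corank 2; j^3 = u^2*v has shape L^2 M (L != M), so D-series; mu = 5 gives D_5.

5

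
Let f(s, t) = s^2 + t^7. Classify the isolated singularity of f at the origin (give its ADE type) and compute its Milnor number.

Type A_6, Milnor number mu = 6.

The Hessian of f at 0 is [[2, 0], [0, 0]] with rank 1, so corank 1. A Groebner basis of the Jacobian ideal J(f) in C{s,t} is {t^6, s}; counting standard monomials gives mu = 6. Corank 1: A-series; mu = 6 gives A_6.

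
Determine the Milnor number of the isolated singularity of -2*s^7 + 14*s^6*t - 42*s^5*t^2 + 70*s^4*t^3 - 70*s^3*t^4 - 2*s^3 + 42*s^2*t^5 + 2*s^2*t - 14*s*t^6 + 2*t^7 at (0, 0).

8

The Hessian of f at 0 has rank 0. Corank 2; j^3 = -2*s^2*(s - t) has shape L^2 M (L != M), so D-series; mu = 8 gives D_8.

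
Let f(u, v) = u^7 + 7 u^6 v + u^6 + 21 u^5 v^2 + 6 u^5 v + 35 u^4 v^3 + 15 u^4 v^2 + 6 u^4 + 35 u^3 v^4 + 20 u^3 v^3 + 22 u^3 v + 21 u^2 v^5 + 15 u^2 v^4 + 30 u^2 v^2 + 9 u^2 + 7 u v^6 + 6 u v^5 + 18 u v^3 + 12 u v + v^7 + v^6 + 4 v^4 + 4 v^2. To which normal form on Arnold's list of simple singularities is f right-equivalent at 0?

A6

The Hessian of f at 0 has rank 1. Corank 1: A-series; mu = 6 gives A_6.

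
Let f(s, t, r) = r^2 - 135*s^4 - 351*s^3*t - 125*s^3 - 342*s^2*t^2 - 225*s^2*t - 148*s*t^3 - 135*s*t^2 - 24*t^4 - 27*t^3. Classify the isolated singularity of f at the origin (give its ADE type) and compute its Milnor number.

The Hessian of f at 0 has rank 1. Corank 2; j^3 = -(5*s + 3*t)^3 is a perfect cube, so E-series; the 4-jet and mu = 7 give E_7.

Type E7, Milnor number mu = 7.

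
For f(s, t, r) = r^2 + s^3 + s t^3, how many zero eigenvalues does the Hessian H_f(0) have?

2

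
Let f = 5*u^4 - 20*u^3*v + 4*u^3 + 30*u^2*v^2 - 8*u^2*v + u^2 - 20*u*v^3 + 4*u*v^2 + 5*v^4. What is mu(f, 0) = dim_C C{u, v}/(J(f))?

The Hessian of f at 0 has rank 1. Corank 1: A-series; mu = 3 gives A_3.

3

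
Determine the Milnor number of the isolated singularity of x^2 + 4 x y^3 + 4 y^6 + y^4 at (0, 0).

The Hessian of f at 0 is [[2, 0], [0, 0]] with rank 1, so corank 1. A Groebner basis of the Jacobian ideal J(f) in C{x,y} is {y^3, x}; counting standard monomials gives mu = 3. Corank 1: A-series; mu = 3 gives A_3.

3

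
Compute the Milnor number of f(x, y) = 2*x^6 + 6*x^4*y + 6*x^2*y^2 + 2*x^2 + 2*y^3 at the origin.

The Hessian of f at 0 is [[4, 0], [0, 0]] with rank 1, so corank 1. A Groebner basis of the Jacobian ideal J(f) in C{x,y} is {y^2, x}; counting standard monomials gives mu = 2. Corank 1: A-series; mu = 2 gives A_2.

2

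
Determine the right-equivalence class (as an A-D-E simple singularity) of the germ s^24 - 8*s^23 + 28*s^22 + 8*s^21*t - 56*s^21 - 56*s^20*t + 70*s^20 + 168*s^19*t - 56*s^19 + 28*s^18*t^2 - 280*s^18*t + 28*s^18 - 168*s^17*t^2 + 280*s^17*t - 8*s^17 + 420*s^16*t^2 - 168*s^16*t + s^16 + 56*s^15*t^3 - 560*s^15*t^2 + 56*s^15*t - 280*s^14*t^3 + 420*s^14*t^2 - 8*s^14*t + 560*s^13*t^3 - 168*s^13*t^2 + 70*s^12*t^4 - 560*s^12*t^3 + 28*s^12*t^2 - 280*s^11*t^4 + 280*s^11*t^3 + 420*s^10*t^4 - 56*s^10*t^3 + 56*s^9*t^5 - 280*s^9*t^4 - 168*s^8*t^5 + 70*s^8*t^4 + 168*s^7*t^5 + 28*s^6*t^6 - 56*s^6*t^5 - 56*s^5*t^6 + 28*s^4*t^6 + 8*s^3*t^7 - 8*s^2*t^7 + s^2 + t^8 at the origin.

A_7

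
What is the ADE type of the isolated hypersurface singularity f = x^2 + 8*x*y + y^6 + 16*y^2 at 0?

A5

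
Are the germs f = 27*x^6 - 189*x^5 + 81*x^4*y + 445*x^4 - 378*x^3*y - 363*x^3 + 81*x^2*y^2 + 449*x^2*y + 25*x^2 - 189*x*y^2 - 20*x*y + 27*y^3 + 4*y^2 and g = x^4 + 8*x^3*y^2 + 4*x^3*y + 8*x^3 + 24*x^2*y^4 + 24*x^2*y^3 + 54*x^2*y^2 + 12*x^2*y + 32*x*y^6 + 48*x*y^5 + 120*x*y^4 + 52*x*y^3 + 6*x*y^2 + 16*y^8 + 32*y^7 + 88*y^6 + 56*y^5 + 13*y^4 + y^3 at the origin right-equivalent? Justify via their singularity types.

No.

The Hessian of f at 0 has rank 1. Corank 1: A-series; mu = 2 gives A_2. The Hessian of g at 0 has rank 0. Corank 2; j^3 = (2*x + y)^3 is a perfect cube, so E-series; the 4-jet and mu = 6 give E_6. f is A_2 but g is E_6, hence not right-equivalent.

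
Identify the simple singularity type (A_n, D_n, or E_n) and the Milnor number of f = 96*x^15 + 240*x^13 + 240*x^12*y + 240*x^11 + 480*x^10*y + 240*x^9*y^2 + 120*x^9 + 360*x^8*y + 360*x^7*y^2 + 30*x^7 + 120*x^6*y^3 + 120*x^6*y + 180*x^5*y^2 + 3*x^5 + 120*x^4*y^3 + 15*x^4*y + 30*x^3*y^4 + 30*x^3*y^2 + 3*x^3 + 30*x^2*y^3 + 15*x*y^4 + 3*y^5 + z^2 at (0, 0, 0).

The Hessian of f at 0 is [[0, 0, 0], [0, 0, 0], [0, 0, 2]] with rank 1, so corank 2. A Groebner basis of the Jacobian ideal J(f) in C{x,y,z} is {y^5, x*y^3 + y^4/4, x^2, z}; counting standard monomials gives mu = 8. Corank 2; j^3 = 3*x^3 is a perfect cube, so E-series; the 5-jet and mu = 8 give E_8.

Type E_8, Milnor number mu = 8.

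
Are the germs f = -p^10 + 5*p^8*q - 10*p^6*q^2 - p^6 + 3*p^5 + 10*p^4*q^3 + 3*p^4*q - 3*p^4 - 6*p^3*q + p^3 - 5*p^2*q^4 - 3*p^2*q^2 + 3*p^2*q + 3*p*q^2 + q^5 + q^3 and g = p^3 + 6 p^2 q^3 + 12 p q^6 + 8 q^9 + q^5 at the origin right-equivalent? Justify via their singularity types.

Yes.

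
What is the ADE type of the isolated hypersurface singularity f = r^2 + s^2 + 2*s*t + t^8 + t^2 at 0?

A_7

The Hessian of f at 0 is [[2, 2, 0], [2, 2, 0], [0, 0, 2]] with rank 2, so corank 1. A Groebner basis of the Jacobian ideal J(f) in C{s,t,r} is {t^7, s + t, r}; counting standard monomials gives mu = 7. Corank 1: A-series; mu = 7 gives A_7.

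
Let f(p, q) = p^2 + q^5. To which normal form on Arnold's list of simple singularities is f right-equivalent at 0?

The Hessian of f at 0 is [[2, 0], [0, 0]] with rank 1, so corank 1. A Groebner basis of the Jacobian ideal J(f) in C{p,q} is {q^4, p}; counting standard monomials gives mu = 4. Corank 1: A-series; mu = 4 gives A_4.

A_{4}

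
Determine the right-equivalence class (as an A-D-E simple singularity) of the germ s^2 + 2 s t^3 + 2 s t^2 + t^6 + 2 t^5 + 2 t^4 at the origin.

The Hessian of f at 0 has rank 1. Corank 1: A-series; mu = 3 gives A_3.

A_{3}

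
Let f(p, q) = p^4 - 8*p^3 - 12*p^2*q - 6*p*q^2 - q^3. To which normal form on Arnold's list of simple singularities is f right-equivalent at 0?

E_{6}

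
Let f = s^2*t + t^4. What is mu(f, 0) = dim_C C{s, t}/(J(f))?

The Hessian of f at 0 has rank 0. Corank 2; j^3 = s^2*t has shape L^2 M (L != M), so D-series; mu = 5 gives D_5.

5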